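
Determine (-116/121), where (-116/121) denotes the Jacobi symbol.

1

(-116/121)
  = (116/121)    [121 ≡ 1 mod 4 ⇒ (-1/121) = +1]
  = (29/121)    [121 ≡ 1 mod 8 ⇒ (2/121)^2 = +1]
  = (121/29)    [QR: 29 ≡ 1 mod 4, sign kept]
  = (5/29)    [121 ≡ 5 mod 29]
  = (29/5)    [QR: 5 ≡ 1 mod 4, sign kept]
  = (4/5)    [29 ≡ 4 mod 5]
  = (1/5)    [5 ≡ 5 mod 8 ⇒ (2/5)^2 = +1]
  = 1    [(1/5) = 1]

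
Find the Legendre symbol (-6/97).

1

Reduce the numerator: -6 ≡ 91 (mod 97), so (-6/97) = (91/97).
97 ≡ 1 (mod 4), so quadratic reciprocity gives (91/97) = (97/91). Reduce: 97 ≡ 6 (mod 91). Now have (6/91).
Factor out 2: 6 = 2·3. Since 91 ≡ 3 (mod 8), (2/91) = -1. Now have -(3/91).
Both 3 ≡ 3 and 91 ≡ 3 (mod 4), so reciprocity gives (3/91) = -(91/3). Reduce: 91 ≡ 1 (mod 3). Now have (1/3).
(1/3) = 1. Collecting the sign factors: 1.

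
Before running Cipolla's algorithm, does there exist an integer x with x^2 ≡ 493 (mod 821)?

(493/821)
  = (821/493)    [QR: 493 ≡ 1 mod 4, sign kept]
  = (328/493)    [821 ≡ 328 mod 493]
  = -(41/493)    [493 ≡ 5 mod 8 ⇒ (2/493)^3 = -1]
  = -(493/41)    [QR: 41 ≡ 1 mod 4, sign kept]
  = -(1/41)    [493 ≡ 1 mod 41]
  = -1    [(1/41) = 1]
(493/821) = -1, and 821 is prime, so 493 is not a quadratic residue mod 821.

no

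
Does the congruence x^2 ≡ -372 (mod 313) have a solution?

no

Reduce the numerator: -372 ≡ 254 (mod 313), so (-372|313) = (254|313).
Factor out 2: 254 = 2·127. Since 313 ≡ 1 (mod 8), (2|313) = +1. Now have (127|313).
313 ≡ 1 (mod 4), so quadratic reciprocity gives (127|313) = (313|127). Reduce: 313 ≡ 59 (mod 127). Now have (59|127).
Both 59 ≡ 3 and 127 ≡ 3 (mod 4), so reciprocity gives (59|127) = -(127|59). Reduce: 127 ≡ 9 (mod 59). Now have -(9|59).
9 ≡ 1 (mod 4), so quadratic reciprocity gives (9|59) = (59|9). Reduce: 59 ≡ 5 (mod 9). Now have -(5|9).
5 ≡ 1 (mod 4), so quadratic reciprocity gives (5|9) = (9|5). Reduce: 9 ≡ 4 (mod 5). Now have -(4|5).
Factor out 2: 4 = 2^2. Since 5 ≡ 5 (mod 8), (2|5) = -1, and (2|5)^2 = +1. Now have -(1|5).
(1|5) = 1. Collecting the sign factors: -1.
The Legendre symbol is -1, so x^2 ≡ -372 (mod 313) has no solution.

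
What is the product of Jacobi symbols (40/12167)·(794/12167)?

-1

By multiplicativity, (40·794/12167) = (40/12167)·(794/12167).
First factor (40/12167):
Factor out 2: 40 = 2^3·5. Since 12167 ≡ 7 (mod 8), (2/12167) = +1, and (2/12167)^3 = +1. Now have (5/12167).
5 ≡ 1 (mod 4), so quadratic reciprocity gives (5/12167) = (12167/5). Reduce: 12167 ≡ 2 (mod 5). Now have (2/5).
Factor out 2: 2 = 2. Since 5 ≡ 5 (mod 8), (2/5) = -1. Now have -(1/5).
(1/5) = 1. Collecting the sign factors: -1.
Second factor (794/12167):
Factor out 2: 794 = 2·397. Since 12167 ≡ 7 (mod 8), (2/12167) = +1. Now have (397/12167).
397 ≡ 1 (mod 4), so quadratic reciprocity gives (397/12167) = (12167/397). Reduce: 12167 ≡ 257 (mod 397). Now have (257/397).
257 ≡ 1 (mod 4), so quadratic reciprocity gives (257/397) = (397/257). Reduce: 397 ≡ 140 (mod 257). Now have (140/257).
Factor out 2: 140 = 2^2·35. Since 257 ≡ 1 (mod 8), (2/257) = +1, and (2/257)^2 = +1. Now have (35/257).
257 ≡ 1 (mod 4), so quadratic reciprocity gives (35/257) = (257/35). Reduce: 257 ≡ 12 (mod 35). Now have (12/35).
Factor out 2: 12 = 2^2·3. Since 35 ≡ 3 (mod 8), (2/35) = -1, and (2/35)^2 = +1. Now have (3/35).
Both 3 ≡ 3 and 35 ≡ 3 (mod 4), so reciprocity gives (3/35) = -(35/3). Reduce: 35 ≡ 2 (mod 3). Now have -(2/3).
Factor out 2: 2 = 2. Since 3 ≡ 3 (mod 8), (2/3) = -1. Now have (1/3).
(1/3) = 1. Collecting the sign factors: 1.
Product: (-1)·(1) = -1.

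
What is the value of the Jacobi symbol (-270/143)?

1

Pull out -1: (-270/143) = (-1/143)·(270/143). Since 143 ≡ 3 (mod 4), (-1/143) = -1. Now have -(270/143).
Reduce the numerator: 270 ≡ 127 (mod 143), so (270/143) = (127/143).
Both 127 ≡ 3 and 143 ≡ 3 (mod 4), so reciprocity gives (127/143) = -(143/127). Reduce: 143 ≡ 16 (mod 127). Now have (16/127).
Factor out 2: 16 = 2^4. Since 127 ≡ 7 (mod 8), (2/127) = +1, and (2/127)^4 = +1. Now have (1/127).
(1/127) = 1. Collecting the sign factors: 1.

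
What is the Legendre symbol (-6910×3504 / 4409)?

By multiplicativity, (-6910·3504 / 4409) = (-6910 / 4409)·(3504 / 4409).
First factor (-6910 / 4409):
Pull out -1: (-6910 / 4409) = (-1 / 4409)·(6910 / 4409). Since 4409 ≡ 1 (mod 4), (-1 / 4409) = +1. Now have (6910 / 4409).
Reduce the numerator: 6910 ≡ 2501 (mod 4409), so (6910 / 4409) = (2501 / 4409).
2501 ≡ 1 (mod 4), so quadratic reciprocity gives (2501 / 4409) = (4409 / 2501). Reduce: 4409 ≡ 1908 (mod 2501). Now have (1908 / 2501).
Factor out 2: 1908 = 2^2·477. Since 2501 ≡ 5 (mod 8), (2 / 2501) = -1, and (2 / 2501)^2 = +1. Now have (477 / 2501).
477 ≡ 1 (mod 4), so quadratic reciprocity gives (477 / 2501) = (2501 / 477). Reduce: 2501 ≡ 116 (mod 477). Now have (116 / 477).
Factor out 2: 116 = 2^2·29. Since 477 ≡ 5 (mod 8), (2 / 477) = -1, and (2 / 477)^2 = +1. Now have (29 / 477).
29 ≡ 1 (mod 4), so quadratic reciprocity gives (29 / 477) = (477 / 29). Reduce: 477 ≡ 13 (mod 29). Now have (13 / 29).
13 ≡ 1 (mod 4), so quadratic reciprocity gives (13 / 29) = (29 / 13). Reduce: 29 ≡ 3 (mod 13). Now have (3 / 13).
13 ≡ 1 (mod 4), so quadratic reciprocity gives (3 / 13) = (13 / 3). Reduce: 13 ≡ 1 (mod 3). Now have (1 / 3).
(1 / 3) = 1. Collecting the sign factors: 1.
Second factor (3504 / 4409):
Factor out 2: 3504 = 2^4·219. Since 4409 ≡ 1 (mod 8), (2 / 4409) = +1, and (2 / 4409)^4 = +1. Now have (219 / 4409).
4409 ≡ 1 (mod 4), so quadratic reciprocity gives (219 / 4409) = (4409 / 219). Reduce: 4409 ≡ 29 (mod 219). Now have (29 / 219).
29 ≡ 1 (mod 4), so quadratic reciprocity gives (29 / 219) = (219 / 29). Reduce: 219 ≡ 16 (mod 29). Now have (16 / 29).
Factor out 2: 16 = 2^4. Since 29 ≡ 5 (mod 8), (2 / 29) = -1, and (2 / 29)^4 = +1. Now have (1 / 29).
(1 / 29) = 1. Collecting the sign factors: 1.
Product: (1)·(1) = 1.

1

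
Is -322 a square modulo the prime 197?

(-322|197)
  = (72|197)    [-322 ≡ 72 mod 197]
  = -(9|197)    [197 ≡ 5 mod 8 ⇒ (2|197)^3 = -1]
  = -(197|9)    [QR: 9 ≡ 1 mod 4, sign kept]
  = -(8|9)    [197 ≡ 8 mod 9]
  = -(1|9)    [9 ≡ 1 mod 8 ⇒ (2|9)^3 = +1]
  = -1    [(1|9) = 1]
The Legendre symbol is -1, so x^2 ≡ -322 (mod 197) has no solution.

no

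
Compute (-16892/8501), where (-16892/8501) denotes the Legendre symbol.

-1

Reduce the numerator: -16892 ≡ 110 (mod 8501), so (-16892/8501) = (110/8501).
Factor out 2: 110 = 2·55. Since 8501 ≡ 5 (mod 8), (2/8501) = -1. Now have -(55/8501).
8501 ≡ 1 (mod 4), so quadratic reciprocity gives (55/8501) = (8501/55). Reduce: 8501 ≡ 31 (mod 55). Now have -(31/55).
Both 31 ≡ 3 and 55 ≡ 3 (mod 4), so reciprocity gives (31/55) = -(55/31). Reduce: 55 ≡ 24 (mod 31). Now have (24/31).
Factor out 2: 24 = 2^3·3. Since 31 ≡ 7 (mod 8), (2/31) = +1, and (2/31)^3 = +1. Now have (3/31).
Both 3 ≡ 3 and 31 ≡ 3 (mod 4), so reciprocity gives (3/31) = -(31/3). Reduce: 31 ≡ 1 (mod 3). Now have -(1/3).
(1/3) = 1. Collecting the sign factors: -1.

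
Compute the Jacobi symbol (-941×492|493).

-1

By multiplicativity, (-941·492|493) = (-941|493)·(492|493).
First factor (-941|493):
Reduce the numerator: -941 ≡ 45 (mod 493), so (-941|493) = (45|493).
45 ≡ 1 (mod 4), so quadratic reciprocity gives (45|493) = (493|45). Reduce: 493 ≡ 43 (mod 45). Now have (43|45).
45 ≡ 1 (mod 4), so quadratic reciprocity gives (43|45) = (45|43). Reduce: 45 ≡ 2 (mod 43). Now have (2|43).
Factor out 2: 2 = 2. Since 43 ≡ 3 (mod 8), (2|43) = -1. Now have -(1|43).
(1|43) = 1. Collecting the sign factors: -1.
Second factor (492|493):
Factor out 2: 492 = 2^2·123. Since 493 ≡ 5 (mod 8), (2|493) = -1, and (2|493)^2 = +1. Now have (123|493).
493 ≡ 1 (mod 4), so quadratic reciprocity gives (123|493) = (493|123). Reduce: 493 ≡ 1 (mod 123). Now have (1|123).
(1|123) = 1. Collecting the sign factors: 1.
Product: (-1)·(1) = -1.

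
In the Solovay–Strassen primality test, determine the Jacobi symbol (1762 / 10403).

(1762 / 10403)
  = -(881 / 10403)    [10403 ≡ 3 mod 8 ⇒ (2 / 10403) = -1]
  = -(10403 / 881)    [QR: 881 ≡ 1 mod 4, sign kept]
  = -(712 / 881)    [10403 ≡ 712 mod 881]
  = -(89 / 881)    [881 ≡ 1 mod 8 ⇒ (2 / 881)^3 = +1]
  = -(881 / 89)    [QR: 89 ≡ 1 mod 4, sign kept]
  = -(80 / 89)    [881 ≡ 80 mod 89]
  = -(5 / 89)    [89 ≡ 1 mod 8 ⇒ (2 / 89)^4 = +1]
  = -(89 / 5)    [QR: 5 ≡ 1 mod 4, sign kept]
  = -(4 / 5)    [89 ≡ 4 mod 5]
  = -(1 / 5)    [5 ≡ 5 mod 8 ⇒ (2 / 5)^2 = +1]
  = -1    [(1 / 5) = 1]

-1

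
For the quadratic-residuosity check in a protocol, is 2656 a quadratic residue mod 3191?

no

(2656/3191)
  = (83/3191)    [3191 ≡ 7 mod 8 ⇒ (2/3191)^5 = +1]
  = -(3191/83)    [QR: both ≡ 3 mod 4, sign flips]
  = -(37/83)    [3191 ≡ 37 mod 83]
  = -(83/37)    [QR: 37 ≡ 1 mod 4, sign kept]
  = -(9/37)    [83 ≡ 9 mod 37]
  = -(37/9)    [QR: 9 ≡ 1 mod 4, sign kept]
  = -(1/9)    [37 ≡ 1 mod 9]
  = -1    [(1/9) = 1]
The Legendre symbol is -1, so x^2 ≡ 2656 (mod 3191) has no solution.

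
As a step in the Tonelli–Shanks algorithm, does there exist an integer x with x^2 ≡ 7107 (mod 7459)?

(7107/7459)
  = -(7459/7107)    [QR: both ≡ 3 mod 4, sign flips]
  = -(352/7107)    [7459 ≡ 352 mod 7107]
  = (11/7107)    [7107 ≡ 3 mod 8 ⇒ (2/7107)^5 = -1]
  = -(7107/11)    [QR: both ≡ 3 mod 4, sign flips]
  = -(1/11)    [7107 ≡ 1 mod 11]
  = -1    [(1/11) = 1]
The Legendre symbol is -1, so x^2 ≡ 7107 (mod 7459) has no solution.

no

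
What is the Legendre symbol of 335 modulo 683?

-1

(335/683)
  = -(683/335)    [QR: both ≡ 3 mod 4, sign flips]
  = -(13/335)    [683 ≡ 13 mod 335]
  = -(335/13)    [QR: 13 ≡ 1 mod 4, sign kept]
  = -(10/13)    [335 ≡ 10 mod 13]
  = (5/13)    [13 ≡ 5 mod 8 ⇒ (2/13) = -1]
  = (13/5)    [QR: 5 ≡ 1 mod 4, sign kept]
  = (3/5)    [13 ≡ 3 mod 5]
  = (5/3)    [QR: 5 ≡ 1 mod 4, sign kept]
  = (2/3)    [5 ≡ 2 mod 3]
  = -(1/3)    [3 ≡ 3 mod 8 ⇒ (2/3) = -1]
  = -1    [(1/3) = 1]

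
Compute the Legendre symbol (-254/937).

Reduce the numerator: -254 ≡ 683 (mod 937), so (-254/937) = (683/937).
937 ≡ 1 (mod 4), so quadratic reciprocity gives (683/937) = (937/683). Reduce: 937 ≡ 254 (mod 683). Now have (254/683).
Factor out 2: 254 = 2·127. Since 683 ≡ 3 (mod 8), (2/683) = -1. Now have -(127/683).
Both 127 ≡ 3 and 683 ≡ 3 (mod 4), so reciprocity gives (127/683) = -(683/127). Reduce: 683 ≡ 48 (mod 127). Now have (48/127).
Factor out 2: 48 = 2^4·3. Since 127 ≡ 7 (mod 8), (2/127) = +1, and (2/127)^4 = +1. Now have (3/127).
Both 3 ≡ 3 and 127 ≡ 3 (mod 4), so reciprocity gives (3/127) = -(127/3). Reduce: 127 ≡ 1 (mod 3). Now have -(1/3).
(1/3) = 1. Collecting the sign factors: -1.

-1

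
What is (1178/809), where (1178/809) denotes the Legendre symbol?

-1

Reduce the numerator: 1178 ≡ 369 (mod 809), so (1178/809) = (369/809).
369 ≡ 1 (mod 4), so quadratic reciprocity gives (369/809) = (809/369). Reduce: 809 ≡ 71 (mod 369). Now have (71/369).
369 ≡ 1 (mod 4), so quadratic reciprocity gives (71/369) = (369/71). Reduce: 369 ≡ 14 (mod 71). Now have (14/71).
Factor out 2: 14 = 2·7. Since 71 ≡ 7 (mod 8), (2/71) = +1. Now have (7/71).
Both 7 ≡ 3 and 71 ≡ 3 (mod 4), so reciprocity gives (7/71) = -(71/7). Reduce: 71 ≡ 1 (mod 7). Now have -(1/7).
(1/7) = 1. Collecting the sign factors: -1.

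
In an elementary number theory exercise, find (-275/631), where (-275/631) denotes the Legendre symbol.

Reduce the numerator: -275 ≡ 356 (mod 631), so (-275/631) = (356/631).
Factor out 2: 356 = 2^2·89. Since 631 ≡ 7 (mod 8), (2/631) = +1, and (2/631)^2 = +1. Now have (89/631).
89 ≡ 1 (mod 4), so quadratic reciprocity gives (89/631) = (631/89). Reduce: 631 ≡ 8 (mod 89). Now have (8/89).
Factor out 2: 8 = 2^3. Since 89 ≡ 1 (mod 8), (2/89) = +1, and (2/89)^3 = +1. Now have (1/89).
(1/89) = 1. Collecting the sign factors: 1.

1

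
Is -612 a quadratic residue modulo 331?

Reduce the numerator: -612 ≡ 50 (mod 331), so (-612/331) = (50/331).
Factor out 2: 50 = 2·25. Since 331 ≡ 3 (mod 8), (2/331) = -1. Now have -(25/331).
25 ≡ 1 (mod 4), so quadratic reciprocity gives (25/331) = (331/25). Reduce: 331 ≡ 6 (mod 25). Now have -(6/25).
Factor out 2: 6 = 2·3. Since 25 ≡ 1 (mod 8), (2/25) = +1. Now have -(3/25).
25 ≡ 1 (mod 4), so quadratic reciprocity gives (3/25) = (25/3). Reduce: 25 ≡ 1 (mod 3). Now have -(1/3).
(1/3) = 1. Collecting the sign factors: -1.
The Legendre symbol is -1, so x^2 ≡ -612 (mod 331) has no solution.

no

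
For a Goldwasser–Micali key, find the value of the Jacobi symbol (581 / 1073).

1

(581 / 1073)
  = (1073 / 581)    [QR: 581 ≡ 1 mod 4, sign kept]
  = (492 / 581)    [1073 ≡ 492 mod 581]
  = (123 / 581)    [581 ≡ 5 mod 8 ⇒ (2 / 581)^2 = +1]
  = (581 / 123)    [QR: 581 ≡ 1 mod 4, sign kept]
  = (89 / 123)    [581 ≡ 89 mod 123]
  = (123 / 89)    [QR: 89 ≡ 1 mod 4, sign kept]
  = (34 / 89)    [123 ≡ 34 mod 89]
  = (17 / 89)    [89 ≡ 1 mod 8 ⇒ (2 / 89) = +1]
  = (89 / 17)    [QR: 17 ≡ 1 mod 4, sign kept]
  = (4 / 17)    [89 ≡ 4 mod 17]
  = (1 / 17)    [17 ≡ 1 mod 8 ⇒ (2 / 17)^2 = +1]
  = 1    [(1 / 17) = 1]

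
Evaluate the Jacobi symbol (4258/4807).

Factor out 2: 4258 = 2·2129. Since 4807 ≡ 7 (mod 8), (2/4807) = +1. Now have (2129/4807).
2129 ≡ 1 (mod 4), so quadratic reciprocity gives (2129/4807) = (4807/2129). Reduce: 4807 ≡ 549 (mod 2129). Now have (549/2129).
549 ≡ 1 (mod 4), so quadratic reciprocity gives (549/2129) = (2129/549). Reduce: 2129 ≡ 482 (mod 549). Now have (482/549).
Factor out 2: 482 = 2·241. Since 549 ≡ 5 (mod 8), (2/549) = -1. Now have -(241/549).
241 ≡ 1 (mod 4), so quadratic reciprocity gives (241/549) = (549/241). Reduce: 549 ≡ 67 (mod 241). Now have -(67/241).
241 ≡ 1 (mod 4), so quadratic reciprocity gives (67/241) = (241/67). Reduce: 241 ≡ 40 (mod 67). Now have -(40/67).
Factor out 2: 40 = 2^3·5. Since 67 ≡ 3 (mod 8), (2/67) = -1, and (2/67)^3 = -1. Now have (5/67).
5 ≡ 1 (mod 4), so quadratic reciprocity gives (5/67) = (67/5). Reduce: 67 ≡ 2 (mod 5). Now have (2/5).
Factor out 2: 2 = 2. Since 5 ≡ 5 (mod 8), (2/5) = -1. Now have -(1/5).
(1/5) = 1. Collecting the sign factors: -1.

-1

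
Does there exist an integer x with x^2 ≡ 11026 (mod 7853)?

yes

(11026/7853)
  = (3173/7853)    [11026 ≡ 3173 mod 7853]
  = (7853/3173)    [QR: 3173 ≡ 1 mod 4, sign kept]
  = (1507/3173)    [7853 ≡ 1507 mod 3173]
  = (3173/1507)    [QR: 3173 ≡ 1 mod 4, sign kept]
  = (159/1507)    [3173 ≡ 159 mod 1507]
  = -(1507/159)    [QR: both ≡ 3 mod 4, sign flips]
  = -(76/159)    [1507 ≡ 76 mod 159]
  = -(19/159)    [159 ≡ 7 mod 8 ⇒ (2/159)^2 = +1]
  = (159/19)    [QR: both ≡ 3 mod 4, sign flips]
  = (7/19)    [159 ≡ 7 mod 19]
  = -(19/7)    [QR: both ≡ 3 mod 4, sign flips]
  = -(5/7)    [19 ≡ 5 mod 7]
  = -(7/5)    [QR: 5 ≡ 1 mod 4, sign kept]
  = -(2/5)    [7 ≡ 2 mod 5]
  = (1/5)    [5 ≡ 5 mod 8 ⇒ (2/5) = -1]
  = 1    [(1/5) = 1]
(11026/7853) = 1, and 7853 is prime, so 11026 is a quadratic residue mod 7853.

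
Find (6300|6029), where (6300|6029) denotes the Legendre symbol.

1

(6300|6029)
  = (271|6029)    [6300 ≡ 271 mod 6029]
  = (6029|271)    [QR: 6029 ≡ 1 mod 4, sign kept]
  = (67|271)    [6029 ≡ 67 mod 271]
  = -(271|67)    [QR: both ≡ 3 mod 4, sign flips]
  = -(3|67)    [271 ≡ 3 mod 67]
  = (67|3)    [QR: both ≡ 3 mod 4, sign flips]
  = (1|3)    [67 ≡ 1 mod 3]
  = 1    [(1|3) = 1]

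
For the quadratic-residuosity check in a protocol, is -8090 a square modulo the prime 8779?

no

Reduce the numerator: -8090 ≡ 689 (mod 8779), so (-8090/8779) = (689/8779).
689 ≡ 1 (mod 4), so quadratic reciprocity gives (689/8779) = (8779/689). Reduce: 8779 ≡ 511 (mod 689). Now have (511/689).
689 ≡ 1 (mod 4), so quadratic reciprocity gives (511/689) = (689/511). Reduce: 689 ≡ 178 (mod 511). Now have (178/511).
Factor out 2: 178 = 2·89. Since 511 ≡ 7 (mod 8), (2/511) = +1. Now have (89/511).
89 ≡ 1 (mod 4), so quadratic reciprocity gives (89/511) = (511/89). Reduce: 511 ≡ 66 (mod 89). Now have (66/89).
Factor out 2: 66 = 2·33. Since 89 ≡ 1 (mod 8), (2/89) = +1. Now have (33/89).
33 ≡ 1 (mod 4), so quadratic reciprocity gives (33/89) = (89/33). Reduce: 89 ≡ 23 (mod 33). Now have (23/33).
33 ≡ 1 (mod 4), so quadratic reciprocity gives (23/33) = (33/23). Reduce: 33 ≡ 10 (mod 23). Now have (10/23).
Factor out 2: 10 = 2·5. Since 23 ≡ 7 (mod 8), (2/23) = +1. Now have (5/23).
5 ≡ 1 (mod 4), so quadratic reciprocity gives (5/23) = (23/5). Reduce: 23 ≡ 3 (mod 5). Now have (3/5).
5 ≡ 1 (mod 4), so quadratic reciprocity gives (3/5) = (5/3). Reduce: 5 ≡ 2 (mod 3). Now have (2/3).
Factor out 2: 2 = 2. Since 3 ≡ 3 (mod 8), (2/3) = -1. Now have -(1/3).
(1/3) = 1. Collecting the sign factors: -1.
The Legendre symbol is -1, so x^2 ≡ -8090 (mod 8779) has no solution.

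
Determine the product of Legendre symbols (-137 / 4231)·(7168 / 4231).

By multiplicativity, (-137·7168 / 4231) = (-137 / 4231)·(7168 / 4231).
First factor (-137 / 4231):
(-137 / 4231)
  = -(137 / 4231)    [4231 ≡ 3 mod 4 ⇒ (-1 / 4231) = -1]
  = -(4231 / 137)    [QR: 137 ≡ 1 mod 4, sign kept]
  = -(121 / 137)    [4231 ≡ 121 mod 137]
  = -(137 / 121)    [QR: 121 ≡ 1 mod 4, sign kept]
  = -(16 / 121)    [137 ≡ 16 mod 121]
  = -(1 / 121)    [121 ≡ 1 mod 8 ⇒ (2 / 121)^4 = +1]
  = -1    [(1 / 121) = 1]
Second factor (7168 / 4231):
(7168 / 4231)
  = (2937 / 4231)    [7168 ≡ 2937 mod 4231]
  = (4231 / 2937)    [QR: 2937 ≡ 1 mod 4, sign kept]
  = (1294 / 2937)    [4231 ≡ 1294 mod 2937]
  = (647 / 2937)    [2937 ≡ 1 mod 8 ⇒ (2 / 2937) = +1]
  = (2937 / 647)    [QR: 2937 ≡ 1 mod 4, sign kept]
  = (349 / 647)    [2937 ≡ 349 mod 647]
  = (647 / 349)    [QR: 349 ≡ 1 mod 4, sign kept]
  = (298 / 349)    [647 ≡ 298 mod 349]
  = -(149 / 349)    [349 ≡ 5 mod 8 ⇒ (2 / 349) = -1]
  = -(349 / 149)    [QR: 149 ≡ 1 mod 4, sign kept]
  = -(51 / 149)    [349 ≡ 51 mod 149]
  = -(149 / 51)    [QR: 149 ≡ 1 mod 4, sign kept]
  = -(47 / 51)    [149 ≡ 47 mod 51]
  = (51 / 47)    [QR: both ≡ 3 mod 4, sign flips]
  = (4 / 47)    [51 ≡ 4 mod 47]
  = (1 / 47)    [47 ≡ 7 mod 8 ⇒ (2 / 47)^2 = +1]
  = 1    [(1 / 47) = 1]
Product: (-1)·(1) = -1.

-1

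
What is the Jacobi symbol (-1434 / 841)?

1

Reduce the numerator: -1434 ≡ 248 (mod 841), so (-1434 / 841) = (248 / 841).
Factor out 2: 248 = 2^3·31. Since 841 ≡ 1 (mod 8), (2 / 841) = +1, and (2 / 841)^3 = +1. Now have (31 / 841).
841 ≡ 1 (mod 4), so quadratic reciprocity gives (31 / 841) = (841 / 31). Reduce: 841 ≡ 4 (mod 31). Now have (4 / 31).
Factor out 2: 4 = 2^2. Since 31 ≡ 7 (mod 8), (2 / 31) = +1, and (2 / 31)^2 = +1. Now have (1 / 31).
(1 / 31) = 1. Collecting the sign factors: 1.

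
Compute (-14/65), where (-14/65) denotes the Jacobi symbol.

(-14/65)
  = (51/65)    [-14 ≡ 51 mod 65]
  = (65/51)    [QR: 65 ≡ 1 mod 4, sign kept]
  = (14/51)    [65 ≡ 14 mod 51]
  = -(7/51)    [51 ≡ 3 mod 8 ⇒ (2/51) = -1]
  = (51/7)    [QR: both ≡ 3 mod 4, sign flips]
  = (2/7)    [51 ≡ 2 mod 7]
  = (1/7)    [7 ≡ 7 mod 8 ⇒ (2/7) = +1]
  = 1    [(1/7) = 1]

1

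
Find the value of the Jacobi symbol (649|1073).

649 ≡ 1 (mod 4), so quadratic reciprocity gives (649|1073) = (1073|649). Reduce: 1073 ≡ 424 (mod 649). Now have (424|649).
Factor out 2: 424 = 2^3·53. Since 649 ≡ 1 (mod 8), (2|649) = +1, and (2|649)^3 = +1. Now have (53|649).
53 ≡ 1 (mod 4), so quadratic reciprocity gives (53|649) = (649|53). Reduce: 649 ≡ 13 (mod 53). Now have (13|53).
13 ≡ 1 (mod 4), so quadratic reciprocity gives (13|53) = (53|13). Reduce: 53 ≡ 1 (mod 13). Now have (1|13).
(1|13) = 1. Collecting the sign factors: 1.

1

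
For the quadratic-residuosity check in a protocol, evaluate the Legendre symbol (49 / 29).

(49 / 29)
  = (20 / 29)    [49 ≡ 20 mod 29]
  = (5 / 29)    [29 ≡ 5 mod 8 ⇒ (2 / 29)^2 = +1]
  = (29 / 5)    [QR: 5 ≡ 1 mod 4, sign kept]
  = (4 / 5)    [29 ≡ 4 mod 5]
  = (1 / 5)    [5 ≡ 5 mod 8 ⇒ (2 / 5)^2 = +1]
  = 1    [(1 / 5) = 1]

1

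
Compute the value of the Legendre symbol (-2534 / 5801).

-1

Pull out -1: (-2534 / 5801) = (-1 / 5801)·(2534 / 5801). Since 5801 ≡ 1 (mod 4), (-1 / 5801) = +1. Now have (2534 / 5801).
Factor out 2: 2534 = 2·1267. Since 5801 ≡ 1 (mod 8), (2 / 5801) = +1. Now have (1267 / 5801).
5801 ≡ 1 (mod 4), so quadratic reciprocity gives (1267 / 5801) = (5801 / 1267). Reduce: 5801 ≡ 733 (mod 1267). Now have (733 / 1267).
733 ≡ 1 (mod 4), so quadratic reciprocity gives (733 / 1267) = (1267 / 733). Reduce: 1267 ≡ 534 (mod 733). Now have (534 / 733).
Factor out 2: 534 = 2·267. Since 733 ≡ 5 (mod 8), (2 / 733) = -1. Now have -(267 / 733).
733 ≡ 1 (mod 4), so quadratic reciprocity gives (267 / 733) = (733 / 267). Reduce: 733 ≡ 199 (mod 267). Now have -(199 / 267).
Both 199 ≡ 3 and 267 ≡ 3 (mod 4), so reciprocity gives (199 / 267) = -(267 / 199). Reduce: 267 ≡ 68 (mod 199). Now have (68 / 199).
Factor out 2: 68 = 2^2·17. Since 199 ≡ 7 (mod 8), (2 / 199) = +1, and (2 / 199)^2 = +1. Now have (17 / 199).
17 ≡ 1 (mod 4), so quadratic reciprocity gives (17 / 199) = (199 / 17). Reduce: 199 ≡ 12 (mod 17). Now have (12 / 17).
Factor out 2: 12 = 2^2·3. Since 17 ≡ 1 (mod 8), (2 / 17) = +1, and (2 / 17)^2 = +1. Now have (3 / 17).
17 ≡ 1 (mod 4), so quadratic reciprocity gives (3 / 17) = (17 / 3). Reduce: 17 ≡ 2 (mod 3). Now have (2 / 3).
Factor out 2: 2 = 2. Since 3 ≡ 3 (mod 8), (2 / 3) = -1. Now have -(1 / 3).
(1 / 3) = 1. Collecting the sign factors: -1.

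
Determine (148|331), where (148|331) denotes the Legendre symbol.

-1

(148|331)
  = (37|331)    [331 ≡ 3 mod 8 ⇒ (2|331)^2 = +1]
  = (331|37)    [QR: 37 ≡ 1 mod 4, sign kept]
  = (35|37)    [331 ≡ 35 mod 37]
  = (37|35)    [QR: 37 ≡ 1 mod 4, sign kept]
  = (2|35)    [37 ≡ 2 mod 35]
  = -(1|35)    [35 ≡ 3 mod 8 ⇒ (2|35) = -1]
  = -1    [(1|35) = 1]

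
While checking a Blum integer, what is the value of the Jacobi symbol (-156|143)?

0

(-156|143)
  = (130|143)    [-156 ≡ 130 mod 143]
  = (65|143)    [143 ≡ 7 mod 8 ⇒ (2|143) = +1]
  = (143|65)    [QR: 65 ≡ 1 mod 4, sign kept]
  = (13|65)    [143 ≡ 13 mod 65]
  = (65|13)    [QR: 13 ≡ 1 mod 4, sign kept]
  = (0|13)    [65 ≡ 0 mod 13]
  = 0    [numerator 0, gcd > 1]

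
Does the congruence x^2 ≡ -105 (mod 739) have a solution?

no

Reduce the numerator: -105 ≡ 634 (mod 739), so (-105/739) = (634/739).
Factor out 2: 634 = 2·317. Since 739 ≡ 3 (mod 8), (2/739) = -1. Now have -(317/739).
317 ≡ 1 (mod 4), so quadratic reciprocity gives (317/739) = (739/317). Reduce: 739 ≡ 105 (mod 317). Now have -(105/317).
105 ≡ 1 (mod 4), so quadratic reciprocity gives (105/317) = (317/105). Reduce: 317 ≡ 2 (mod 105). Now have -(2/105).
Factor out 2: 2 = 2. Since 105 ≡ 1 (mod 8), (2/105) = +1. Now have -(1/105).
(1/105) = 1. Collecting the sign factors: -1.
The Legendre symbol is -1, so x^2 ≡ -105 (mod 739) has no solution.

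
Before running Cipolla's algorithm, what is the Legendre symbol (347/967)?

1

(347/967)
  = -(967/347)    [QR: both ≡ 3 mod 4, sign flips]
  = -(273/347)    [967 ≡ 273 mod 347]
  = -(347/273)    [QR: 273 ≡ 1 mod 4, sign kept]
  = -(74/273)    [347 ≡ 74 mod 273]
  = -(37/273)    [273 ≡ 1 mod 8 ⇒ (2/273) = +1]
  = -(273/37)    [QR: 37 ≡ 1 mod 4, sign kept]
  = -(14/37)    [273 ≡ 14 mod 37]
  = (7/37)    [37 ≡ 5 mod 8 ⇒ (2/37) = -1]
  = (37/7)    [QR: 37 ≡ 1 mod 4, sign kept]
  = (2/7)    [37 ≡ 2 mod 7]
  = (1/7)    [7 ≡ 7 mod 8 ⇒ (2/7) = +1]
  = 1    [(1/7) = 1]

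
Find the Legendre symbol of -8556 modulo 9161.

Reduce the numerator: -8556 ≡ 605 (mod 9161), so (-8556/9161) = (605/9161).
605 ≡ 1 (mod 4), so quadratic reciprocity gives (605/9161) = (9161/605). Reduce: 9161 ≡ 86 (mod 605). Now have (86/605).
Factor out 2: 86 = 2·43. Since 605 ≡ 5 (mod 8), (2/605) = -1. Now have -(43/605).
605 ≡ 1 (mod 4), so quadratic reciprocity gives (43/605) = (605/43). Reduce: 605 ≡ 3 (mod 43). Now have -(3/43).
Both 3 ≡ 3 and 43 ≡ 3 (mod 4), so reciprocity gives (3/43) = -(43/3). Reduce: 43 ≡ 1 (mod 3). Now have (1/3).
(1/3) = 1. Collecting the sign factors: 1.

1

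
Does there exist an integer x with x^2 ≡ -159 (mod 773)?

yes

Reduce the numerator: -159 ≡ 614 (mod 773), so (-159|773) = (614|773).
Factor out 2: 614 = 2·307. Since 773 ≡ 5 (mod 8), (2|773) = -1. Now have -(307|773).
773 ≡ 1 (mod 4), so quadratic reciprocity gives (307|773) = (773|307). Reduce: 773 ≡ 159 (mod 307). Now have -(159|307).
Both 159 ≡ 3 and 307 ≡ 3 (mod 4), so reciprocity gives (159|307) = -(307|159). Reduce: 307 ≡ 148 (mod 159). Now have (148|159).
Factor out 2: 148 = 2^2·37. Since 159 ≡ 7 (mod 8), (2|159) = +1, and (2|159)^2 = +1. Now have (37|159).
37 ≡ 1 (mod 4), so quadratic reciprocity gives (37|159) = (159|37). Reduce: 159 ≡ 11 (mod 37). Now have (11|37).
37 ≡ 1 (mod 4), so quadratic reciprocity gives (11|37) = (37|11). Reduce: 37 ≡ 4 (mod 11). Now have (4|11).
Factor out 2: 4 = 2^2. Since 11 ≡ 3 (mod 8), (2|11) = -1, and (2|11)^2 = +1. Now have (1|11).
(1|11) = 1. Collecting the sign factors: 1.
(-159|773) = 1, and 773 is prime, so -159 is a quadratic residue mod 773.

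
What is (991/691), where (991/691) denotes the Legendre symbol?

-1

Reduce the numerator: 991 ≡ 300 (mod 691), so (991/691) = (300/691).
Factor out 2: 300 = 2^2·75. Since 691 ≡ 3 (mod 8), (2/691) = -1, and (2/691)^2 = +1. Now have (75/691).
Both 75 ≡ 3 and 691 ≡ 3 (mod 4), so reciprocity gives (75/691) = -(691/75). Reduce: 691 ≡ 16 (mod 75). Now have -(16/75).
Factor out 2: 16 = 2^4. Since 75 ≡ 3 (mod 8), (2/75) = -1, and (2/75)^4 = +1. Now have -(1/75).
(1/75) = 1. Collecting the sign factors: -1.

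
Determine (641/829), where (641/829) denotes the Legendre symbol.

-1

641 ≡ 1 (mod 4), so quadratic reciprocity gives (641/829) = (829/641). Reduce: 829 ≡ 188 (mod 641). Now have (188/641).
Factor out 2: 188 = 2^2·47. Since 641 ≡ 1 (mod 8), (2/641) = +1, and (2/641)^2 = +1. Now have (47/641).
641 ≡ 1 (mod 4), so quadratic reciprocity gives (47/641) = (641/47). Reduce: 641 ≡ 30 (mod 47). Now have (30/47).
Factor out 2: 30 = 2·15. Since 47 ≡ 7 (mod 8), (2/47) = +1. Now have (15/47).
Both 15 ≡ 3 and 47 ≡ 3 (mod 4), so reciprocity gives (15/47) = -(47/15). Reduce: 47 ≡ 2 (mod 15). Now have -(2/15).
Factor out 2: 2 = 2. Since 15 ≡ 7 (mod 8), (2/15) = +1. Now have -(1/15).
(1/15) = 1. Collecting the sign factors: -1.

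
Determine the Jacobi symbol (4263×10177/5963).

By multiplicativity, (4263·10177/5963) = (4263/5963)·(10177/5963).
First factor (4263/5963):
Both 4263 ≡ 3 and 5963 ≡ 3 (mod 4), so reciprocity gives (4263/5963) = -(5963/4263). Reduce: 5963 ≡ 1700 (mod 4263). Now have -(1700/4263).
Factor out 2: 1700 = 2^2·425. Since 4263 ≡ 7 (mod 8), (2/4263) = +1, and (2/4263)^2 = +1. Now have -(425/4263).
425 ≡ 1 (mod 4), so quadratic reciprocity gives (425/4263) = (4263/425). Reduce: 4263 ≡ 13 (mod 425). Now have -(13/425).
13 ≡ 1 (mod 4), so quadratic reciprocity gives (13/425) = (425/13). Reduce: 425 ≡ 9 (mod 13). Now have -(9/13).
9 ≡ 1 (mod 4), so quadratic reciprocity gives (9/13) = (13/9). Reduce: 13 ≡ 4 (mod 9). Now have -(4/9).
Factor out 2: 4 = 2^2. Since 9 ≡ 1 (mod 8), (2/9) = +1, and (2/9)^2 = +1. Now have -(1/9).
(1/9) = 1. Collecting the sign factors: -1.
Second factor (10177/5963):
Reduce the numerator: 10177 ≡ 4214 (mod 5963), so (10177/5963) = (4214/5963).
Factor out 2: 4214 = 2·2107. Since 5963 ≡ 3 (mod 8), (2/5963) = -1. Now have -(2107/5963).
Both 2107 ≡ 3 and 5963 ≡ 3 (mod 4), so reciprocity gives (2107/5963) = -(5963/2107). Reduce: 5963 ≡ 1749 (mod 2107). Now have (1749/2107).
1749 ≡ 1 (mod 4), so quadratic reciprocity gives (1749/2107) = (2107/1749). Reduce: 2107 ≡ 358 (mod 1749). Now have (358/1749).
Factor out 2: 358 = 2·179. Since 1749 ≡ 5 (mod 8), (2/1749) = -1. Now have -(179/1749).
1749 ≡ 1 (mod 4), so quadratic reciprocity gives (179/1749) = (1749/179). Reduce: 1749 ≡ 138 (mod 179). Now have -(138/179).
Factor out 2: 138 = 2·69. Since 179 ≡ 3 (mod 8), (2/179) = -1. Now have (69/179).
69 ≡ 1 (mod 4), so quadratic reciprocity gives (69/179) = (179/69). Reduce: 179 ≡ 41 (mod 69). Now have (41/69).
41 ≡ 1 (mod 4), so quadratic reciprocity gives (41/69) = (69/41). Reduce: 69 ≡ 28 (mod 41). Now have (28/41).
Factor out 2: 28 = 2^2·7. Since 41 ≡ 1 (mod 8), (2/41) = +1, and (2/41)^2 = +1. Now have (7/41).
41 ≡ 1 (mod 4), so quadratic reciprocity gives (7/41) = (41/7). Reduce: 41 ≡ 6 (mod 7). Now have (6/7).
Factor out 2: 6 = 2·3. Since 7 ≡ 7 (mod 8), (2/7) = +1. Now have (3/7).
Both 3 ≡ 3 and 7 ≡ 3 (mod 4), so reciprocity gives (3/7) = -(7/3). Reduce: 7 ≡ 1 (mod 3). Now have -(1/3).
(1/3) = 1. Collecting the sign factors: -1.
Product: (-1)·(-1) = 1.

1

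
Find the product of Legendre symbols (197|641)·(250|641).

-1

By multiplicativity, (197·250|641) = (197|641)·(250|641).
First factor (197|641):
(197|641)
  = (641|197)    [QR: 197 ≡ 1 mod 4, sign kept]
  = (50|197)    [641 ≡ 50 mod 197]
  = -(25|197)    [197 ≡ 5 mod 8 ⇒ (2|197) = -1]
  = -(197|25)    [QR: 25 ≡ 1 mod 4, sign kept]
  = -(22|25)    [197 ≡ 22 mod 25]
  = -(11|25)    [25 ≡ 1 mod 8 ⇒ (2|25) = +1]
  = -(25|11)    [QR: 25 ≡ 1 mod 4, sign kept]
  = -(3|11)    [25 ≡ 3 mod 11]
  = (11|3)    [QR: both ≡ 3 mod 4, sign flips]
  = (2|3)    [11 ≡ 2 mod 3]
  = -(1|3)    [3 ≡ 3 mod 8 ⇒ (2|3) = -1]
  = -1    [(1|3) = 1]
Second factor (250|641):
(250|641)
  = (125|641)    [641 ≡ 1 mod 8 ⇒ (2|641) = +1]
  = (641|125)    [QR: 125 ≡ 1 mod 4, sign kept]
  = (16|125)    [641 ≡ 16 mod 125]
  = (1|125)    [125 ≡ 5 mod 8 ⇒ (2|125)^4 = +1]
  = 1    [(1|125) = 1]
Product: (-1)·(1) = -1.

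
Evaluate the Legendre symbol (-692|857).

(-692|857)
  = (165|857)    [-692 ≡ 165 mod 857]
  = (857|165)    [QR: 165 ≡ 1 mod 4, sign kept]
  = (32|165)    [857 ≡ 32 mod 165]
  = -(1|165)    [165 ≡ 5 mod 8 ⇒ (2|165)^5 = -1]
  = -1    [(1|165) = 1]

-1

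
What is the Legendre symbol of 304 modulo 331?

1

Factor out 2: 304 = 2^4·19. Since 331 ≡ 3 (mod 8), (2|331) = -1, and (2|331)^4 = +1. Now have (19|331).
Both 19 ≡ 3 and 331 ≡ 3 (mod 4), so reciprocity gives (19|331) = -(331|19). Reduce: 331 ≡ 8 (mod 19). Now have -(8|19).
Factor out 2: 8 = 2^3. Since 19 ≡ 3 (mod 8), (2|19) = -1, and (2|19)^3 = -1. Now have (1|19).
(1|19) = 1. Collecting the sign factors: 1.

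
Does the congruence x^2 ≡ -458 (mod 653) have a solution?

yes

(-458/653)
  = (458/653)    [653 ≡ 1 mod 4 ⇒ (-1/653) = +1]
  = -(229/653)    [653 ≡ 5 mod 8 ⇒ (2/653) = -1]
  = -(653/229)    [QR: 229 ≡ 1 mod 4, sign kept]
  = -(195/229)    [653 ≡ 195 mod 229]
  = -(229/195)    [QR: 229 ≡ 1 mod 4, sign kept]
  = -(34/195)    [229 ≡ 34 mod 195]
  = (17/195)    [195 ≡ 3 mod 8 ⇒ (2/195) = -1]
  = (195/17)    [QR: 17 ≡ 1 mod 4, sign kept]
  = (8/17)    [195 ≡ 8 mod 17]
  = (1/17)    [17 ≡ 1 mod 8 ⇒ (2/17)^3 = +1]
  = 1    [(1/17) = 1]
The Legendre symbol is 1, so x^2 ≡ -458 (mod 653) has solution.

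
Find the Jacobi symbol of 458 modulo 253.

Reduce the numerator: 458 ≡ 205 (mod 253), so (458 / 253) = (205 / 253).
205 ≡ 1 (mod 4), so quadratic reciprocity gives (205 / 253) = (253 / 205). Reduce: 253 ≡ 48 (mod 205). Now have (48 / 205).
Factor out 2: 48 = 2^4·3. Since 205 ≡ 5 (mod 8), (2 / 205) = -1, and (2 / 205)^4 = +1. Now have (3 / 205).
205 ≡ 1 (mod 4), so quadratic reciprocity gives (3 / 205) = (205 / 3). Reduce: 205 ≡ 1 (mod 3). Now have (1 / 3).
(1 / 3) = 1. Collecting the sign factors: 1.

1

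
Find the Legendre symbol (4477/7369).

4477 ≡ 1 (mod 4), so quadratic reciprocity gives (4477/7369) = (7369/4477). Reduce: 7369 ≡ 2892 (mod 4477). Now have (2892/4477).
Factor out 2: 2892 = 2^2·723. Since 4477 ≡ 5 (mod 8), (2/4477) = -1, and (2/4477)^2 = +1. Now have (723/4477).
4477 ≡ 1 (mod 4), so quadratic reciprocity gives (723/4477) = (4477/723). Reduce: 4477 ≡ 139 (mod 723). Now have (139/723).
Both 139 ≡ 3 and 723 ≡ 3 (mod 4), so reciprocity gives (139/723) = -(723/139). Reduce: 723 ≡ 28 (mod 139). Now have -(28/139).
Factor out 2: 28 = 2^2·7. Since 139 ≡ 3 (mod 8), (2/139) = -1, and (2/139)^2 = +1. Now have -(7/139).
Both 7 ≡ 3 and 139 ≡ 3 (mod 4), so reciprocity gives (7/139) = -(139/7). Reduce: 139 ≡ 6 (mod 7). Now have (6/7).
Factor out 2: 6 = 2·3. Since 7 ≡ 7 (mod 8), (2/7) = +1. Now have (3/7).
Both 3 ≡ 3 and 7 ≡ 3 (mod 4), so reciprocity gives (3/7) = -(7/3). Reduce: 7 ≡ 1 (mod 3). Now have -(1/3).
(1/3) = 1. Collecting the sign factors: -1.

-1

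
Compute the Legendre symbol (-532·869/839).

-1

By multiplicativity, (-532·869/839) = (-532/839)·(869/839).
First factor (-532/839):
Reduce the numerator: -532 ≡ 307 (mod 839), so (-532/839) = (307/839).
Both 307 ≡ 3 and 839 ≡ 3 (mod 4), so reciprocity gives (307/839) = -(839/307). Reduce: 839 ≡ 225 (mod 307). Now have -(225/307).
225 ≡ 1 (mod 4), so quadratic reciprocity gives (225/307) = (307/225). Reduce: 307 ≡ 82 (mod 225). Now have -(82/225).
Factor out 2: 82 = 2·41. Since 225 ≡ 1 (mod 8), (2/225) = +1. Now have -(41/225).
41 ≡ 1 (mod 4), so quadratic reciprocity gives (41/225) = (225/41). Reduce: 225 ≡ 20 (mod 41). Now have -(20/41).
Factor out 2: 20 = 2^2·5. Since 41 ≡ 1 (mod 8), (2/41) = +1, and (2/41)^2 = +1. Now have -(5/41).
5 ≡ 1 (mod 4), so quadratic reciprocity gives (5/41) = (41/5). Reduce: 41 ≡ 1 (mod 5). Now have -(1/5).
(1/5) = 1. Collecting the sign factors: -1.
Second factor (869/839):
Reduce the numerator: 869 ≡ 30 (mod 839), so (869/839) = (30/839).
Factor out 2: 30 = 2·15. Since 839 ≡ 7 (mod 8), (2/839) = +1. Now have (15/839).
Both 15 ≡ 3 and 839 ≡ 3 (mod 4), so reciprocity gives (15/839) = -(839/15). Reduce: 839 ≡ 14 (mod 15). Now have -(14/15).
Factor out 2: 14 = 2·7. Since 15 ≡ 7 (mod 8), (2/15) = +1. Now have -(7/15).
Both 7 ≡ 3 and 15 ≡ 3 (mod 4), so reciprocity gives (7/15) = -(15/7). Reduce: 15 ≡ 1 (mod 7). Now have (1/7).
(1/7) = 1. Collecting the sign factors: 1.
Product: (-1)·(1) = -1.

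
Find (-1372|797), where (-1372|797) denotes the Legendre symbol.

(-1372|797)
  = (222|797)    [-1372 ≡ 222 mod 797]
  = -(111|797)    [797 ≡ 5 mod 8 ⇒ (2|797) = -1]
  = -(797|111)    [QR: 797 ≡ 1 mod 4, sign kept]
  = -(20|111)    [797 ≡ 20 mod 111]
  = -(5|111)    [111 ≡ 7 mod 8 ⇒ (2|111)^2 = +1]
  = -(111|5)    [QR: 5 ≡ 1 mod 4, sign kept]
  = -(1|5)    [111 ≡ 1 mod 5]
  = -1    [(1|5) = 1]

-1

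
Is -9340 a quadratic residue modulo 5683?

Reduce the numerator: -9340 ≡ 2026 (mod 5683), so (-9340/5683) = (2026/5683).
Factor out 2: 2026 = 2·1013. Since 5683 ≡ 3 (mod 8), (2/5683) = -1. Now have -(1013/5683).
1013 ≡ 1 (mod 4), so quadratic reciprocity gives (1013/5683) = (5683/1013). Reduce: 5683 ≡ 618 (mod 1013). Now have -(618/1013).
Factor out 2: 618 = 2·309. Since 1013 ≡ 5 (mod 8), (2/1013) = -1. Now have (309/1013).
309 ≡ 1 (mod 4), so quadratic reciprocity gives (309/1013) = (1013/309). Reduce: 1013 ≡ 86 (mod 309). Now have (86/309).
Factor out 2: 86 = 2·43. Since 309 ≡ 5 (mod 8), (2/309) = -1. Now have -(43/309).
309 ≡ 1 (mod 4), so quadratic reciprocity gives (43/309) = (309/43). Reduce: 309 ≡ 8 (mod 43). Now have -(8/43).
Factor out 2: 8 = 2^3. Since 43 ≡ 3 (mod 8), (2/43) = -1, and (2/43)^3 = -1. Now have (1/43).
(1/43) = 1. Collecting the sign factors: 1.
The Legendre symbol is 1, so x^2 ≡ -9340 (mod 5683) has solution.

yes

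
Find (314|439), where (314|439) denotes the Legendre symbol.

Factor out 2: 314 = 2·157. Since 439 ≡ 7 (mod 8), (2|439) = +1. Now have (157|439).
157 ≡ 1 (mod 4), so quadratic reciprocity gives (157|439) = (439|157). Reduce: 439 ≡ 125 (mod 157). Now have (125|157).
125 ≡ 1 (mod 4), so quadratic reciprocity gives (125|157) = (157|125). Reduce: 157 ≡ 32 (mod 125). Now have (32|125).
Factor out 2: 32 = 2^5. Since 125 ≡ 5 (mod 8), (2|125) = -1, and (2|125)^5 = -1. Now have -(1|125).
(1|125) = 1. Collecting the sign factors: -1.

-1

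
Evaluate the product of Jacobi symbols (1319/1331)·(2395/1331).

1

By multiplicativity, (1319·2395/1331) = (1319/1331)·(2395/1331).
First factor (1319/1331):
Both 1319 ≡ 3 and 1331 ≡ 3 (mod 4), so reciprocity gives (1319/1331) = -(1331/1319). Reduce: 1331 ≡ 12 (mod 1319). Now have -(12/1319).
Factor out 2: 12 = 2^2·3. Since 1319 ≡ 7 (mod 8), (2/1319) = +1, and (2/1319)^2 = +1. Now have -(3/1319).
Both 3 ≡ 3 and 1319 ≡ 3 (mod 4), so reciprocity gives (3/1319) = -(1319/3). Reduce: 1319 ≡ 2 (mod 3). Now have (2/3).
Factor out 2: 2 = 2. Since 3 ≡ 3 (mod 8), (2/3) = -1. Now have -(1/3).
(1/3) = 1. Collecting the sign factors: -1.
Second factor (2395/1331):
Reduce the numerator: 2395 ≡ 1064 (mod 1331), so (2395/1331) = (1064/1331).
Factor out 2: 1064 = 2^3·133. Since 1331 ≡ 3 (mod 8), (2/1331) = -1, and (2/1331)^3 = -1. Now have -(133/1331).
133 ≡ 1 (mod 4), so quadratic reciprocity gives (133/1331) = (1331/133). Reduce: 1331 ≡ 1 (mod 133). Now have -(1/133).
(1/133) = 1. Collecting the sign factors: -1.
Product: (-1)·(-1) = 1.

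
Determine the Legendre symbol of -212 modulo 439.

(-212/439)
  = -(212/439)    [439 ≡ 3 mod 4 ⇒ (-1/439) = -1]
  = -(53/439)    [439 ≡ 7 mod 8 ⇒ (2/439)^2 = +1]
  = -(439/53)    [QR: 53 ≡ 1 mod 4, sign kept]
  = -(15/53)    [439 ≡ 15 mod 53]
  = -(53/15)    [QR: 53 ≡ 1 mod 4, sign kept]
  = -(8/15)    [53 ≡ 8 mod 15]
  = -(1/15)    [15 ≡ 7 mod 8 ⇒ (2/15)^3 = +1]
  = -1    [(1/15) = 1]

-1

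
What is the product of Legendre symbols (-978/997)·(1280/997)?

-1

By multiplicativity, (-978·1280/997) = (-978/997)·(1280/997).
First factor (-978/997):
(-978/997)
  = (978/997)    [997 ≡ 1 mod 4 ⇒ (-1/997) = +1]
  = -(489/997)    [997 ≡ 5 mod 8 ⇒ (2/997) = -1]
  = -(997/489)    [QR: 489 ≡ 1 mod 4, sign kept]
  = -(19/489)    [997 ≡ 19 mod 489]
  = -(489/19)    [QR: 489 ≡ 1 mod 4, sign kept]
  = -(14/19)    [489 ≡ 14 mod 19]
  = (7/19)    [19 ≡ 3 mod 8 ⇒ (2/19) = -1]
  = -(19/7)    [QR: both ≡ 3 mod 4, sign flips]
  = -(5/7)    [19 ≡ 5 mod 7]
  = -(7/5)    [QR: 5 ≡ 1 mod 4, sign kept]
  = -(2/5)    [7 ≡ 2 mod 5]
  = (1/5)    [5 ≡ 5 mod 8 ⇒ (2/5) = -1]
  = 1    [(1/5) = 1]
Second factor (1280/997):
(1280/997)
  = (283/997)    [1280 ≡ 283 mod 997]
  = (997/283)    [QR: 997 ≡ 1 mod 4, sign kept]
  = (148/283)    [997 ≡ 148 mod 283]
  = (37/283)    [283 ≡ 3 mod 8 ⇒ (2/283)^2 = +1]
  = (283/37)    [QR: 37 ≡ 1 mod 4, sign kept]
  = (24/37)    [283 ≡ 24 mod 37]
  = -(3/37)    [37 ≡ 5 mod 8 ⇒ (2/37)^3 = -1]
  = -(37/3)    [QR: 37 ≡ 1 mod 4, sign kept]
  = -(1/3)    [37 ≡ 1 mod 3]
  = -1    [(1/3) = 1]
Product: (1)·(-1) = -1.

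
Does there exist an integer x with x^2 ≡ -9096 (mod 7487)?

no

Pull out -1: (-9096/7487) = (-1/7487)·(9096/7487). Since 7487 ≡ 3 (mod 4), (-1/7487) = -1. Now have -(9096/7487).
Reduce the numerator: 9096 ≡ 1609 (mod 7487), so (9096/7487) = (1609/7487).
1609 ≡ 1 (mod 4), so quadratic reciprocity gives (1609/7487) = (7487/1609). Reduce: 7487 ≡ 1051 (mod 1609). Now have -(1051/1609).
1609 ≡ 1 (mod 4), so quadratic reciprocity gives (1051/1609) = (1609/1051). Reduce: 1609 ≡ 558 (mod 1051). Now have -(558/1051).
Factor out 2: 558 = 2·279. Since 1051 ≡ 3 (mod 8), (2/1051) = -1. Now have (279/1051).
Both 279 ≡ 3 and 1051 ≡ 3 (mod 4), so reciprocity gives (279/1051) = -(1051/279). Reduce: 1051 ≡ 214 (mod 279). Now have -(214/279).
Factor out 2: 214 = 2·107. Since 279 ≡ 7 (mod 8), (2/279) = +1. Now have -(107/279).
Both 107 ≡ 3 and 279 ≡ 3 (mod 4), so reciprocity gives (107/279) = -(279/107). Reduce: 279 ≡ 65 (mod 107). Now have (65/107).
65 ≡ 1 (mod 4), so quadratic reciprocity gives (65/107) = (107/65). Reduce: 107 ≡ 42 (mod 65). Now have (42/65).
Factor out 2: 42 = 2·21. Since 65 ≡ 1 (mod 8), (2/65) = +1. Now have (21/65).
21 ≡ 1 (mod 4), so quadratic reciprocity gives (21/65) = (65/21). Reduce: 65 ≡ 2 (mod 21). Now have (2/21).
Factor out 2: 2 = 2. Since 21 ≡ 5 (mod 8), (2/21) = -1. Now have -(1/21).
(1/21) = 1. Collecting the sign factors: -1.
(-9096/7487) = -1, and 7487 is prime, so -9096 is not a quadratic residue mod 7487.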